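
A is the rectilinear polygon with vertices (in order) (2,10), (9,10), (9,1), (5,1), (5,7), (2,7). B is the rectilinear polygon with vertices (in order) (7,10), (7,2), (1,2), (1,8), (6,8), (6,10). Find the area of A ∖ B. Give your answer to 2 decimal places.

28.00

|A| = 45, |A∩B| = 17.
|A ∖ B| = |A| − |A∩B| = 45 − 17 = 28.00.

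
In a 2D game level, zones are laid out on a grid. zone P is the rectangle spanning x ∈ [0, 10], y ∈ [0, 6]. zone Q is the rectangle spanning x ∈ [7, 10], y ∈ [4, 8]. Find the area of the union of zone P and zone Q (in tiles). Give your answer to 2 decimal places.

66.00

By inclusion–exclusion:
Individual areas: |zone P| = 60, |zone Q| = 12.
|zone P∩zone Q|: x∈[7,10], y∈[4,6] → 3·2 = 6.
|zone P ∪ zone Q| = 72 − 6 = 66.00.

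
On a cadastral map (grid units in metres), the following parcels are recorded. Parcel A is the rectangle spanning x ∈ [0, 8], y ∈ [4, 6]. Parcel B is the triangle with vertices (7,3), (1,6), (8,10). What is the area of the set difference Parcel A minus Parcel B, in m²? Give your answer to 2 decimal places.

|Parcel A| = 16, |Parcel A∩Parcel B| = 8.5714.
|Parcel A ∖ Parcel B| = |Parcel A| − |Parcel A∩Parcel B| = 16 − 8.5714 = 7.43.

7.43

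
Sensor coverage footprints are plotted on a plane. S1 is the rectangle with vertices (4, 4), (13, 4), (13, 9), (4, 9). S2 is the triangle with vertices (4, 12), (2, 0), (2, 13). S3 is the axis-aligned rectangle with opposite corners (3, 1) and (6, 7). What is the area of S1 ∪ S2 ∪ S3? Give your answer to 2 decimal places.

By inclusion–exclusion:
Individual areas: |S1| = 45, |S2| = 13, |S3| = 18.
|S1∩S2| = 0.
|S1∩S3|: x∈[4,6], y∈[4,7] → 2·3 = 6.
|S2∩S3| = 0.0833.
|S1∩S2∩S3| = 0.
|S1 ∪ S2 ∪ S3| = 76 − 6.0833 + 0 = 69.92.

69.92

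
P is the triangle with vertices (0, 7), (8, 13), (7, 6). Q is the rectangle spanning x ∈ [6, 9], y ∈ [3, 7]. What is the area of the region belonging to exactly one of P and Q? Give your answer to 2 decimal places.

|P| = 25, |Q| = 12, |P∩Q| = 1.
|P △ Q| = |P| + |Q| − 2·|P∩Q| = 25 + 12 − 2 = 35.00.

35.00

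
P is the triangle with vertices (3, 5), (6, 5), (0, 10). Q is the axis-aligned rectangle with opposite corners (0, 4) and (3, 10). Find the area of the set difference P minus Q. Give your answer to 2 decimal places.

3.75

|P| = 7.5, |P∩Q| = 3.75.
|P ∖ Q| = |P| − |P∩Q| = 7.5 − 3.75 = 3.75.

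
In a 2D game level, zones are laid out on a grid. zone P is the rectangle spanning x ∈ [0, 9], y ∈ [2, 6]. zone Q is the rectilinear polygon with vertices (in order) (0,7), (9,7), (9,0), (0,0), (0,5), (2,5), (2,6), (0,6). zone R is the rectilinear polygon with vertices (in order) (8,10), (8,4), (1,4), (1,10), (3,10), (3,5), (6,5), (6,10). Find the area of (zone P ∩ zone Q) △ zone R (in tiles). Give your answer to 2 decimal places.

41.00

|zone P ∩ zone Q| = 34.
|(zone P ∩ zone Q) ∩ zone R| = 10.
|(zone P ∩ zone Q) △ zone R| = 34 + 27 − 20 = 41.00.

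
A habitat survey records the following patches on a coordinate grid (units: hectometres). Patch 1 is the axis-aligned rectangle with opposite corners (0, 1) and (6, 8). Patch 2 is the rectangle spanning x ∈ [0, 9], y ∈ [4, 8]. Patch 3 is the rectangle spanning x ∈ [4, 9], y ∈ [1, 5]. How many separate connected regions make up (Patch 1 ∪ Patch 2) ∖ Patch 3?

(Patch 1 ∪ Patch 2) ∖ Patch 3 is a single connected region.

1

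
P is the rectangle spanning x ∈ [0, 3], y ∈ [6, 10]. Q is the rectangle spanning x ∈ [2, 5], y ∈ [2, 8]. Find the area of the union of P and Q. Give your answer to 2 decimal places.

By inclusion–exclusion:
Individual areas: |P| = 12, |Q| = 18.
|P∩Q|: x∈[2,3], y∈[6,8] → 1·2 = 2.
|P ∪ Q| = 30 − 2 = 28.00.

28.00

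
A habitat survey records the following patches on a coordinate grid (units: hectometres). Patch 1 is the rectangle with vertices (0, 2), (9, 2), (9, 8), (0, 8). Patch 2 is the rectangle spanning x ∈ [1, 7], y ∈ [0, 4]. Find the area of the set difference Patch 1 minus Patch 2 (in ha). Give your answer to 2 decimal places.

|Patch 1∩Patch 2|: x∈[1,7], y∈[2,4] → 6·2 = 12.
|Patch 1| = 54.
|Patch 1 ∖ Patch 2| = |Patch 1| − |Patch 1∩Patch 2| = 54 − 12 = 42.00.

42.00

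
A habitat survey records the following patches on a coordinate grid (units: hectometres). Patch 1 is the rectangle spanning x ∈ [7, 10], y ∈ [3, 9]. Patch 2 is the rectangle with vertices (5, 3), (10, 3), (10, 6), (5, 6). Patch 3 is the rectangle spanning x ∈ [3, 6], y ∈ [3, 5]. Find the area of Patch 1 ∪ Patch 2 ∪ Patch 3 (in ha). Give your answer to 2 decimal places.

By inclusion–exclusion:
Individual areas: |Patch 1| = 18, |Patch 2| = 15, |Patch 3| = 6.
|Patch 1∩Patch 2|: x∈[7,10], y∈[3,6] → 3·3 = 9.
|Patch 1∩Patch 3| = 0 (no overlap).
|Patch 2∩Patch 3|: x∈[5,6], y∈[3,5] → 1·2 = 2.
|Patch 1∩Patch 2∩Patch 3| = 0.
|Patch 1 ∪ Patch 2 ∪ Patch 3| = 39 − 11 + 0 = 28.00.

28.00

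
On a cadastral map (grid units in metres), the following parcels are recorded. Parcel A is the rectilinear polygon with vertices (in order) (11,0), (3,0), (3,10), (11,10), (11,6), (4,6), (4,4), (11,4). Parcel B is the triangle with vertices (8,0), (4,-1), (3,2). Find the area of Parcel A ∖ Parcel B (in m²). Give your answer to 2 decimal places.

61.67

|Parcel A| = 66, |Parcel A∩Parcel B| = 4.3333.
|Parcel A ∖ Parcel B| = |Parcel A| − |Parcel A∩Parcel B| = 66 − 4.3333 = 61.67.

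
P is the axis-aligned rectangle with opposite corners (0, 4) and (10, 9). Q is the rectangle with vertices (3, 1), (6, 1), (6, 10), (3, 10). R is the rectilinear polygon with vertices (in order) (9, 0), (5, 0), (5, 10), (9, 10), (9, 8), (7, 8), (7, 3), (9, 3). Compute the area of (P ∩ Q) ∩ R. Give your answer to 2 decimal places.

5.00

The region (P ∩ Q) ∩ R is the polygon with vertices (6,4), (5,4), (5,9), (6,9).
By the shoelace formula its area is 5.00.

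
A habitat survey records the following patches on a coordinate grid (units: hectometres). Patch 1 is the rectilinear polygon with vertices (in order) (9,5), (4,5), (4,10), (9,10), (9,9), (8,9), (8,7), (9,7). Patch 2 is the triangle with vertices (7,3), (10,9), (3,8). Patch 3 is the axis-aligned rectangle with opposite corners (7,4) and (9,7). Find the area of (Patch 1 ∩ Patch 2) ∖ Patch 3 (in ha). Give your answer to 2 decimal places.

10.49

|Patch 1 ∩ Patch 2| = 13.4893.
|(Patch 1 ∩ Patch 2) ∩ Patch 3| = 3.
|(Patch 1 ∩ Patch 2) ∖ Patch 3| = 13.4893 − 3 = 10.49.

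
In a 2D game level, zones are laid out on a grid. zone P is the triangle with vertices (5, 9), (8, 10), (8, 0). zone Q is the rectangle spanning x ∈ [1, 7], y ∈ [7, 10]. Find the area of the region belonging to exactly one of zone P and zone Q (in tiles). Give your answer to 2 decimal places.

25.00

|zone P| = 15, |zone Q| = 18, |zone P∩zone Q| = 4.
|zone P △ zone Q| = |zone P| + |zone Q| − 2·|zone P∩zone Q| = 15 + 18 − 8 = 25.00.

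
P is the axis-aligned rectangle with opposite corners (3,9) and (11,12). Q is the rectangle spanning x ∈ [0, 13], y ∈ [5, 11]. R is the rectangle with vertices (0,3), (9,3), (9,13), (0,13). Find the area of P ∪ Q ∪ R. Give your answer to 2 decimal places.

By inclusion–exclusion:
Individual areas: |P| = 24, |Q| = 78, |R| = 90.
|P∩Q|: x∈[3,11], y∈[9,11] → 8·2 = 16.
|P∩R|: x∈[3,9], y∈[9,12] → 6·3 = 18.
|Q∩R|: x∈[0,9], y∈[5,11] → 9·6 = 54.
|P∩Q∩R| = 12.
|P ∪ Q ∪ R| = 192 − 88 + 12 = 116.00.

116.00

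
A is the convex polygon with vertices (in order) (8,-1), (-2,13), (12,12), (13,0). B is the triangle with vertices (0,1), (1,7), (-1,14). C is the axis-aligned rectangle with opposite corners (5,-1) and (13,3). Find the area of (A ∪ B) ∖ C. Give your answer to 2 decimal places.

109.16

|A ∪ B| = 131.9999.
|(A ∪ B) ∩ C| = 22.8393.
|(A ∪ B) ∖ C| = 131.9999 − 22.8393 = 109.16.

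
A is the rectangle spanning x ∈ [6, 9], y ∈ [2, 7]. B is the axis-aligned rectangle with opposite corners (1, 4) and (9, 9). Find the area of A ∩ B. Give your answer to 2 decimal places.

9.00

|A∩B|: x∈[6,9], y∈[4,7] → 3·3 = 9.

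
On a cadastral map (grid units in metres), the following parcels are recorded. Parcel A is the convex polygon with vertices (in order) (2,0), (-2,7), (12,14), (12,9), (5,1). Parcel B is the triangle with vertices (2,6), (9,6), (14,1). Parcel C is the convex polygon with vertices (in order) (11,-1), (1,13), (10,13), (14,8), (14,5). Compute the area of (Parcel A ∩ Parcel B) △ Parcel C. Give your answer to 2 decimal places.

|Parcel A ∩ Parcel B| = 8.2664.
|(Parcel A ∩ Parcel B) ∩ Parcel C| = 3.5461.
|(Parcel A ∩ Parcel B) △ Parcel C| = 8.2664 + 93 − 7.0921 = 94.17.

94.17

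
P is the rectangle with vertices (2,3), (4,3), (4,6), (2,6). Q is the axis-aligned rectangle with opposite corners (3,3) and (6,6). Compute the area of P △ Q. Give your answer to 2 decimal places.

9.00

|P∩Q|: x∈[3,4], y∈[3,6] → 1·3 = 3.
|P △ Q| = |P| + |Q| − 2·|P∩Q| = 6 + 9 − 6 = 9.00.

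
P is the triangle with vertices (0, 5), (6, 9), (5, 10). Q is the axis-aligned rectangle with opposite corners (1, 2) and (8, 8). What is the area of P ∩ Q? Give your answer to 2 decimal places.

2.08

The intersection is the polygon with vertices (1,5.667), (1,6), (3,8), (4.5,8).
By the shoelace formula its area is 2.08.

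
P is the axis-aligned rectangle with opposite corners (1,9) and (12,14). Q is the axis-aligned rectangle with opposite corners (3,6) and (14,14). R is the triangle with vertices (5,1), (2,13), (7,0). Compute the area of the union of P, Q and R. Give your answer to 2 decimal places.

By inclusion–exclusion:
Individual areas: |P| = 55, |Q| = 88, |R| = 10.5.
|P∩Q|: x∈[3,12], y∈[9,14] → 9·5 = 45.
|P∩R| = 1.0769.
|Q∩R| = 2.5981.
|P∩Q∩R| = 0.3769.
|P ∪ Q ∪ R| = 153.5 − 48.675 + 0.3769 = 105.20.

105.20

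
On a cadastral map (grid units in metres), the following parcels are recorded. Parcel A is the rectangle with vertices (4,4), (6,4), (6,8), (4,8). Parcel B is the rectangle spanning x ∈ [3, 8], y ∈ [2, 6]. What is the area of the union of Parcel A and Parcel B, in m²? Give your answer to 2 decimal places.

24.00

By inclusion–exclusion:
Individual areas: |Parcel A| = 8, |Parcel B| = 20.
|Parcel A∩Parcel B|: x∈[4,6], y∈[4,6] → 2·2 = 4.
|Parcel A ∪ Parcel B| = 28 − 4 = 24.00.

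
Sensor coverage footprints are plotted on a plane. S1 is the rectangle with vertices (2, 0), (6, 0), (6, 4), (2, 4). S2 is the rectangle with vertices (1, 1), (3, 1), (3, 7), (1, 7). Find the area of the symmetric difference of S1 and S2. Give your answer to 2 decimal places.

|S1∩S2|: x∈[2,3], y∈[1,4] → 1·3 = 3.
|S1 △ S2| = |S1| + |S2| − 2·|S1∩S2| = 16 + 12 − 6 = 22.00.

22.00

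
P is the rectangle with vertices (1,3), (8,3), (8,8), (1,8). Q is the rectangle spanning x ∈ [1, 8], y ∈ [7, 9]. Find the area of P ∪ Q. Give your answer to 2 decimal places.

By inclusion–exclusion:
Individual areas: |P| = 35, |Q| = 14.
|P∩Q|: x∈[1,8], y∈[7,8] → 7·1 = 7.
|P ∪ Q| = 49 − 7 = 42.00.

42.00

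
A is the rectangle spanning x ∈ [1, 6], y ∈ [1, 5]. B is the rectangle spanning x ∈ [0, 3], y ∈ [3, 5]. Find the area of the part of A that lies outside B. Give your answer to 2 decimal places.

|A∩B|: x∈[1,3], y∈[3,5] → 2·2 = 4.
|A| = 20.
|A ∖ B| = |A| − |A∩B| = 20 − 4 = 16.00.

16.00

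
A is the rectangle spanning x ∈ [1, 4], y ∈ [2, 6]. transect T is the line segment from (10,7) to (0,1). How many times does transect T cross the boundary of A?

The segment meets the boundary at (1.667,2), (4,3.4).

2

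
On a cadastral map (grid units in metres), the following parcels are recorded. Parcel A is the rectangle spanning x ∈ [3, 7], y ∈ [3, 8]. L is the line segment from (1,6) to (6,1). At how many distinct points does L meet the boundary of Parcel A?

2

The segment meets the boundary at (4,3), (3,4).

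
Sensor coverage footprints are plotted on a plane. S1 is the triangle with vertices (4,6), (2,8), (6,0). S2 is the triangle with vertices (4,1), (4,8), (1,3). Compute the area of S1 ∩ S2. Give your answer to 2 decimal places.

1.43

The intersection is the polygon with vertices (4,6), (4,4), (2.909,6.182), (3.25,6.75).
By the shoelace formula its area is 1.43.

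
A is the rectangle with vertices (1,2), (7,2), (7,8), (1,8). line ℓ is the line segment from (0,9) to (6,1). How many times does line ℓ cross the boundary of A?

2

The segment meets the boundary at (5.25,2), (1,7.667).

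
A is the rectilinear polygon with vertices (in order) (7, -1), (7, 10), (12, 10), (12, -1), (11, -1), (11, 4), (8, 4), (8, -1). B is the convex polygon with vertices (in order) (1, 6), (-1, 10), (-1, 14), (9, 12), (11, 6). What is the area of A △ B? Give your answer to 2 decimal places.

85.33

|A| = 40, |B| = 72, |A∩B| = 13.3333.
|A △ B| = |A| + |B| − 2·|A∩B| = 40 + 72 − 26.6667 = 85.33.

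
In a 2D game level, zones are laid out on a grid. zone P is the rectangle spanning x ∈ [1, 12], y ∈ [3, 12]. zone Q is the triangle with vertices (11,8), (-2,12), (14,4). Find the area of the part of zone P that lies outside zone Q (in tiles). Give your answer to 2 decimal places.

|zone P| = 99, |zone P∩zone Q| = 17.4679.
|zone P ∖ zone Q| = |zone P| − |zone P∩zone Q| = 99 − 17.4679 = 81.53.

81.53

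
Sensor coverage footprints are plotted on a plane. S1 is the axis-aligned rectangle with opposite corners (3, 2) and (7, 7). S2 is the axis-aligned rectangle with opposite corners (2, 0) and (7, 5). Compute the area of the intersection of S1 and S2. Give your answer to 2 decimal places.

|S1∩S2|: x∈[3,7], y∈[2,5] → 4·3 = 12.

12.00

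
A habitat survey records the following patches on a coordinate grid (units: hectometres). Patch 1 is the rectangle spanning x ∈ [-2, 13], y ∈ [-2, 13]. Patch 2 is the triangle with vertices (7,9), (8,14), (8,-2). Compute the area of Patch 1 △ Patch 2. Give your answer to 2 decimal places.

217.20

|Patch 1| = 225, |Patch 2| = 8, |Patch 1∩Patch 2| = 7.9.
|Patch 1 △ Patch 2| = |Patch 1| + |Patch 2| − 2·|Patch 1∩Patch 2| = 225 + 8 − 15.8 = 217.20.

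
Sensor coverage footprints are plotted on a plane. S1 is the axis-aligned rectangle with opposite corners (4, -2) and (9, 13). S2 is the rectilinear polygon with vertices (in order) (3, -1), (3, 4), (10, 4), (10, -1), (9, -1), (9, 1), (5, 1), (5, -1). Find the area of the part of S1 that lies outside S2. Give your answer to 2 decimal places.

58.00

|S1| = 75, |S1∩S2| = 17.
|S1 ∖ S2| = |S1| − |S1∩S2| = 75 − 17 = 58.00.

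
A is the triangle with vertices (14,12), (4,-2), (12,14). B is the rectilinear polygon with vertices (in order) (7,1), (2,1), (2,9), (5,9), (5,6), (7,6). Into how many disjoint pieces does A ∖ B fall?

2

A ∖ B splits into 2 disjoint pieces (area 21.3, area 0.9643).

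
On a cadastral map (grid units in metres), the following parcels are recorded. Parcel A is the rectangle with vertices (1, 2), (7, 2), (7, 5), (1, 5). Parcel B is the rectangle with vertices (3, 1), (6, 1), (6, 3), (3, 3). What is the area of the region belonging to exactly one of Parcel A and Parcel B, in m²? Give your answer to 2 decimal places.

18.00

|Parcel A∩Parcel B|: x∈[3,6], y∈[2,3] → 3·1 = 3.
|Parcel A △ Parcel B| = |Parcel A| + |Parcel B| − 2·|Parcel A∩Parcel B| = 18 + 6 − 6 = 18.00.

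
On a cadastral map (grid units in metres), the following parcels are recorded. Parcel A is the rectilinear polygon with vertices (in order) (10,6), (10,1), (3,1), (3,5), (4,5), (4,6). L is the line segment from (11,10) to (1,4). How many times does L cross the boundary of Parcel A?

The segment meets the boundary at (4,5.8), (4.333,6).

2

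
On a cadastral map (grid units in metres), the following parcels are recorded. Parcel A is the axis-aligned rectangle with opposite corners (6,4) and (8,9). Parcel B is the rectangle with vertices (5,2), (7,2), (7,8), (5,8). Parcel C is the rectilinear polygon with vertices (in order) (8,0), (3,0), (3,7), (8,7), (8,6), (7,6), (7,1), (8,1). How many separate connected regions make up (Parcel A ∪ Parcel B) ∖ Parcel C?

2

(Parcel A ∪ Parcel B) ∖ Parcel C splits into 2 disjoint pieces (area 5, area 2).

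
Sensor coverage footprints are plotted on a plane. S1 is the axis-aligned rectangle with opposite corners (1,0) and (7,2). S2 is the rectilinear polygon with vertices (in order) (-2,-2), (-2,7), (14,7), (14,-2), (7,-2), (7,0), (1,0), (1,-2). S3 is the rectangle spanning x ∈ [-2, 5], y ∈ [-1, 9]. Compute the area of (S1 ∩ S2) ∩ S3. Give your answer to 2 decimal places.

The region (S1 ∩ S2) ∩ S3 is the polygon with vertices (5,2), (5,0), (1,0), (1,2).
By the shoelace formula its area is 8.00.

8.00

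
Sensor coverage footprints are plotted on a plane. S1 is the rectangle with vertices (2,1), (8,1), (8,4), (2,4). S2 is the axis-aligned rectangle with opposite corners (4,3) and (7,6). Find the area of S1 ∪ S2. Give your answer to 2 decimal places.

By inclusion–exclusion:
Individual areas: |S1| = 18, |S2| = 9.
|S1∩S2|: x∈[4,7], y∈[3,4] → 3·1 = 3.
|S1 ∪ S2| = 27 − 3 = 24.00.

24.00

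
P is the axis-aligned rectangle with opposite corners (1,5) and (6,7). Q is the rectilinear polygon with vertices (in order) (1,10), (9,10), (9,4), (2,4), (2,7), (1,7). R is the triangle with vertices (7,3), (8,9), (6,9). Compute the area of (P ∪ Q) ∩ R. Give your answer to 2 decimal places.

5.83

The region (P ∪ Q) ∩ R is the polygon with vertices (6.833,4), (6,9), (8,9), (7.167,4).
By the shoelace formula its area is 5.83.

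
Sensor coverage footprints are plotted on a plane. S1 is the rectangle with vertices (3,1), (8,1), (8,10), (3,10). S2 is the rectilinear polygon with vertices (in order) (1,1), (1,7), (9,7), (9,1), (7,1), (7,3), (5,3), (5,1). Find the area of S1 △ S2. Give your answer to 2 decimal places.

37.00

|S1| = 45, |S2| = 44, |S1∩S2| = 26.
|S1 △ S2| = |S1| + |S2| − 2·|S1∩S2| = 45 + 44 − 52 = 37.00.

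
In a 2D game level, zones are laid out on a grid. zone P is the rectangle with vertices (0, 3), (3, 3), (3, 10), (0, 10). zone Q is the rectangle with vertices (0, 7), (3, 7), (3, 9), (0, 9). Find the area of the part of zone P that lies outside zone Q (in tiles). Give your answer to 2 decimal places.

15.00

|zone P∩zone Q|: x∈[0,3], y∈[7,9] → 3·2 = 6.
|zone P| = 21.
|zone P ∖ zone Q| = |zone P| − |zone P∩zone Q| = 21 − 6 = 15.00.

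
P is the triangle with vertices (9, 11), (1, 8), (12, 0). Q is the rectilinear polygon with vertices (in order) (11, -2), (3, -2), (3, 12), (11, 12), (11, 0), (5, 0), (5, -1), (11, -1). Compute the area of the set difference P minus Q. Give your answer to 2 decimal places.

|P| = 48.5, |P∩Q| = 44.8258.
|P ∖ Q| = |P| − |P∩Q| = 48.5 − 44.8258 = 3.67.

3.67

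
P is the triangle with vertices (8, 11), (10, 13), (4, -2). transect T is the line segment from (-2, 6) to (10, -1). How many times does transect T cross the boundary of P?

2

The segment meets the boundary at (5.459,1.649), (5.174,1.815).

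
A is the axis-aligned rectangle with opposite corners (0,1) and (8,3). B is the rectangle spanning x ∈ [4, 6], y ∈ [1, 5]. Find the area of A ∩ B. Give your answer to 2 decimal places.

|A∩B|: x∈[4,6], y∈[1,3] → 2·2 = 4.

4.00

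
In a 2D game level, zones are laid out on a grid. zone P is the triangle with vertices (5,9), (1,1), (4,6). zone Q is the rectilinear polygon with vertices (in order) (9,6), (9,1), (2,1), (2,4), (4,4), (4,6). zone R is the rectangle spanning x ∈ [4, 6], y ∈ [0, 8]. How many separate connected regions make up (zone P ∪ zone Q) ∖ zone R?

(zone P ∪ zone Q) ∖ zone R splits into 3 disjoint pieces (area 0.0833, area 15, area 7.2167).

3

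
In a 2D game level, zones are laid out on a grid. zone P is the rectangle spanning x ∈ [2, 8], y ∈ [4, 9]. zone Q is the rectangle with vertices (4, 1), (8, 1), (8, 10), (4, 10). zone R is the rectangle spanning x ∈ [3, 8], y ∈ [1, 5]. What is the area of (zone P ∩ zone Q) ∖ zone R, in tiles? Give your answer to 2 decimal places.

16.00

|zone P ∩ zone Q| = 20.
|(zone P ∩ zone Q) ∩ zone R| = 4.
|(zone P ∩ zone Q) ∖ zone R| = 20 − 4 = 16.00.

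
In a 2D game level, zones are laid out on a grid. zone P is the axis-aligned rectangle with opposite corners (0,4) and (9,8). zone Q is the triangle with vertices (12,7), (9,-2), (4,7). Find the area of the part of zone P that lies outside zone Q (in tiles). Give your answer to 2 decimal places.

23.50

|zone P| = 36, |zone P∩zone Q| = 12.5.
|zone P ∖ zone Q| = |zone P| − |zone P∩zone Q| = 36 − 12.5 = 23.50.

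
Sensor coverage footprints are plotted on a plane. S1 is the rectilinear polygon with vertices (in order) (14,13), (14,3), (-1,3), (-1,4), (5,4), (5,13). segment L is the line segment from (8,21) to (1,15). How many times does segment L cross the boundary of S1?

0

The segment lies entirely outside S1 and never meets its boundary.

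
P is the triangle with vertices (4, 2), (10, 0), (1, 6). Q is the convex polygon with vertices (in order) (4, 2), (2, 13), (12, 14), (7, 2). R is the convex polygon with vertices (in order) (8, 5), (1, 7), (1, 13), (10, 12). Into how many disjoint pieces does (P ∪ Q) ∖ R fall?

(P ∪ Q) ∖ R is a single connected region.

1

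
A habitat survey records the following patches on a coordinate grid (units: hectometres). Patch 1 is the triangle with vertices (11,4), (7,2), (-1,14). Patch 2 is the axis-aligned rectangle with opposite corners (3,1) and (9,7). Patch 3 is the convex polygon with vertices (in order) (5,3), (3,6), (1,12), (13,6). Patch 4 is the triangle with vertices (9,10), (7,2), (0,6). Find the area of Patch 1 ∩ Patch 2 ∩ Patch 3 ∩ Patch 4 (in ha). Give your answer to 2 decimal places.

9.97

The intersection is the polygon with vertices (7.4,7), (8.103,6.414), (7.483,3.931), (6.067,3.4), (3.667,7).
By the shoelace formula its area is 9.97.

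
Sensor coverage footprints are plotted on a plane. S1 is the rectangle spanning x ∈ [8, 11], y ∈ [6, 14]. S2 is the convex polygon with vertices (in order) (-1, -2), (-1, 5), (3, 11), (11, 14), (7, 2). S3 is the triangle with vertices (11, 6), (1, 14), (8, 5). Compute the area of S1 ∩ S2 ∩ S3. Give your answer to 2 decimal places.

1.35

The intersection is the polygon with vertices (8,8.4), (8.895,7.684), (8.333,6), (8,6).
By the shoelace formula its area is 1.35.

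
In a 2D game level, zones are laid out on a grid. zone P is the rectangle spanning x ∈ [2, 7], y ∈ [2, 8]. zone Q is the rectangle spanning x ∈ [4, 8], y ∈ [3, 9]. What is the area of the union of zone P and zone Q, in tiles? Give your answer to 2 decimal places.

39.00

By inclusion–exclusion:
Individual areas: |zone P| = 30, |zone Q| = 24.
|zone P∩zone Q|: x∈[4,7], y∈[3,8] → 3·5 = 15.
|zone P ∪ zone Q| = 54 − 15 = 39.00.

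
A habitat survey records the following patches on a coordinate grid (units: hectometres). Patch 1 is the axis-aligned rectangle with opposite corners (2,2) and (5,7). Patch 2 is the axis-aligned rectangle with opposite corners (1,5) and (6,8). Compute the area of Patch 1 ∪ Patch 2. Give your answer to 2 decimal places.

24.00

By inclusion–exclusion:
Individual areas: |Patch 1| = 15, |Patch 2| = 15.
|Patch 1∩Patch 2|: x∈[2,5], y∈[5,7] → 3·2 = 6.
|Patch 1 ∪ Patch 2| = 30 − 6 = 24.00.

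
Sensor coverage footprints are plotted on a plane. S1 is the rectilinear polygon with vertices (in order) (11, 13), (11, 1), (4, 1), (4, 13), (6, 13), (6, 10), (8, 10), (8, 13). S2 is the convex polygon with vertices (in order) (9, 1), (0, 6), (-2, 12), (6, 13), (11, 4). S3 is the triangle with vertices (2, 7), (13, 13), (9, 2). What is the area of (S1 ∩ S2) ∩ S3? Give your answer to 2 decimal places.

The region (S1 ∩ S2) ∩ S3 is the polygon with vertices (7.667,10), (10.231,5.385), (9,2), (4,5.571), (4,8.091), (7.5,10).
By the shoelace formula its area is 29.58.

29.58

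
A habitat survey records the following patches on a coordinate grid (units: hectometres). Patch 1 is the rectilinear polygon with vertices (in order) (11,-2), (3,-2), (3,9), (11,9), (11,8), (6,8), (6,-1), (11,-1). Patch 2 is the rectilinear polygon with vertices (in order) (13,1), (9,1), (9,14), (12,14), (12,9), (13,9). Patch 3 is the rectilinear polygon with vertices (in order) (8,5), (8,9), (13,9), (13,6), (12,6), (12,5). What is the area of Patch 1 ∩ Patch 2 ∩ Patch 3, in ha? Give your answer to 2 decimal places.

The intersection is the polygon with vertices (11,8), (9,8), (9,9), (11,9).
By the shoelace formula its area is 2.00.

2.00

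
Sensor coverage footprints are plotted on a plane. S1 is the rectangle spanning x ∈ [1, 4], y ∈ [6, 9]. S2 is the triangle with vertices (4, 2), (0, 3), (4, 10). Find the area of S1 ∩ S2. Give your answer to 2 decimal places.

The intersection is the polygon with vertices (4,6), (1.714,6), (3.429,9), (4,9).
By the shoelace formula its area is 4.29.

4.29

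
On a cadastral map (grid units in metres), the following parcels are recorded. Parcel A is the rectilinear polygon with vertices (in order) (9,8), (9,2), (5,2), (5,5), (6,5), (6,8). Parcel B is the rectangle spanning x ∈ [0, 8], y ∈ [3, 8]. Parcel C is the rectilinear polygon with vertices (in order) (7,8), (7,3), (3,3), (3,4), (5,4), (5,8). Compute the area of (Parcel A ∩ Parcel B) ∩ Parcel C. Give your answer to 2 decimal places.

7.00

The region (Parcel A ∩ Parcel B) ∩ Parcel C is the polygon with vertices (6,5), (6,8), (7,8), (7,3), (5,3), (5,4), (5,5).
By the shoelace formula its area is 7.00.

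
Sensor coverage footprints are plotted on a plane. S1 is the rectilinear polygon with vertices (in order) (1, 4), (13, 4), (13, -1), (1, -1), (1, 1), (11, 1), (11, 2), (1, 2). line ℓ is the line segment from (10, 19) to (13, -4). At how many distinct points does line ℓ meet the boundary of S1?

2

The segment meets the boundary at (12.609,-1), (11.957,4).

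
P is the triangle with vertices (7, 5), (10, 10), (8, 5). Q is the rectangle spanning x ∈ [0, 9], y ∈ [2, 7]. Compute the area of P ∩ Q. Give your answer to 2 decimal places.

1.60

The intersection is the polygon with vertices (8.2,7), (8.8,7), (8,5), (7,5).
By the shoelace formula its area is 1.60.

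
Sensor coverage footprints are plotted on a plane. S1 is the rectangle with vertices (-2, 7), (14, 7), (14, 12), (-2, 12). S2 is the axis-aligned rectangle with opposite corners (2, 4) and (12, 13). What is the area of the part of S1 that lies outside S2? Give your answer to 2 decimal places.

30.00

|S1∩S2|: x∈[2,12], y∈[7,12] → 10·5 = 50.
|S1| = 80.
|S1 ∖ S2| = |S1| − |S1∩S2| = 80 − 50 = 30.00.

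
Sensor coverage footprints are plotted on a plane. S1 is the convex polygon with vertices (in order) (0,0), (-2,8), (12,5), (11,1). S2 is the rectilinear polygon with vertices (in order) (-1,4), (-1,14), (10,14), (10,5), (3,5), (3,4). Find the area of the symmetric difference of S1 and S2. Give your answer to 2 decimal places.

|S1| = 74.5, |S2| = 103, |S1∩S2| = 21.6786.
|S1 △ S2| = |S1| + |S2| − 2·|S1∩S2| = 74.5 + 103 − 43.3571 = 134.14.

134.14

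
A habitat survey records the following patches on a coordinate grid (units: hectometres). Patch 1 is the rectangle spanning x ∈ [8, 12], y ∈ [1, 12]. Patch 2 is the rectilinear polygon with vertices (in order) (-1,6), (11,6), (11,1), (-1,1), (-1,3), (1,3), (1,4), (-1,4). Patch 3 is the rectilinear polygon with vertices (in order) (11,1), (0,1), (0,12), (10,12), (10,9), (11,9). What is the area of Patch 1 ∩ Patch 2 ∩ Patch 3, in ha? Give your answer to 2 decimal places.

The intersection is the polygon with vertices (11,6), (11,1), (8,1), (8,6).
By the shoelace formula its area is 15.00.

15.00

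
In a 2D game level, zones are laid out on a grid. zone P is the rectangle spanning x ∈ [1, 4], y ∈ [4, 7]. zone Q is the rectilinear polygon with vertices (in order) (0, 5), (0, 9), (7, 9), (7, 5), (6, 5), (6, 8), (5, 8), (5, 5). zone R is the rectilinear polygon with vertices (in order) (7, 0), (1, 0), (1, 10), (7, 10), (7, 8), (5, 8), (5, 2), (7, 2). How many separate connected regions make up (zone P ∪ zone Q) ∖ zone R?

2

(zone P ∪ zone Q) ∖ zone R splits into 2 disjoint pieces (area 4, area 3).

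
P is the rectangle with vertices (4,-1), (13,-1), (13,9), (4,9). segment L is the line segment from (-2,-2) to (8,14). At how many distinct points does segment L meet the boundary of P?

2

The segment meets the boundary at (4.875,9), (4,7.6).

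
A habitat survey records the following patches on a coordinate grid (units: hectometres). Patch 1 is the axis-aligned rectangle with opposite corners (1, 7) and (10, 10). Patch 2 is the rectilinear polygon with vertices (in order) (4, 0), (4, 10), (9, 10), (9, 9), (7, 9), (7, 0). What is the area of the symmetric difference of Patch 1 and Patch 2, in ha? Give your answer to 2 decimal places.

37.00

|Patch 1| = 27, |Patch 2| = 32, |Patch 1∩Patch 2| = 11.
|Patch 1 △ Patch 2| = |Patch 1| + |Patch 2| − 2·|Patch 1∩Patch 2| = 27 + 32 − 22 = 37.00.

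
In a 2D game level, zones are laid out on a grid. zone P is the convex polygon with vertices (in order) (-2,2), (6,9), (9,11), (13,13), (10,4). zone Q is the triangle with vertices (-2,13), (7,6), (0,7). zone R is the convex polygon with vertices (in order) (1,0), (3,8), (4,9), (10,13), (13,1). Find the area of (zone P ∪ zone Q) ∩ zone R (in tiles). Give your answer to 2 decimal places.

|zone P ∪ zone Q| = 77.6664.
|(zone P ∪ zone Q) ∩ zone R| = 51.14.

51.14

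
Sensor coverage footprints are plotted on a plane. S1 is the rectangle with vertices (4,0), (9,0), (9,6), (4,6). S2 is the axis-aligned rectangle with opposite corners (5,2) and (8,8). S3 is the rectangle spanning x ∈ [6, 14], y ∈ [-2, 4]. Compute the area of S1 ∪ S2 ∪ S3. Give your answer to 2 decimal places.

By inclusion–exclusion:
Individual areas: |S1| = 30, |S2| = 18, |S3| = 48.
|S1∩S2|: x∈[5,8], y∈[2,6] → 3·4 = 12.
|S1∩S3|: x∈[6,9], y∈[0,4] → 3·4 = 12.
|S2∩S3|: x∈[6,8], y∈[2,4] → 2·2 = 4.
|S1∩S2∩S3| = 4.
|S1 ∪ S2 ∪ S3| = 96 − 28 + 4 = 72.00.

72.00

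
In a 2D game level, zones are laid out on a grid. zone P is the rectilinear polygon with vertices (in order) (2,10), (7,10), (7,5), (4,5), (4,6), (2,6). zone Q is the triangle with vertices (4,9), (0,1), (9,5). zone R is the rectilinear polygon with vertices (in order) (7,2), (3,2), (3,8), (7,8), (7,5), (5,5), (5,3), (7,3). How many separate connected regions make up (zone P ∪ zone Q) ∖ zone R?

(zone P ∪ zone Q) ∖ zone R splits into 2 disjoint pieces (area 18.75, area 5.1556).

2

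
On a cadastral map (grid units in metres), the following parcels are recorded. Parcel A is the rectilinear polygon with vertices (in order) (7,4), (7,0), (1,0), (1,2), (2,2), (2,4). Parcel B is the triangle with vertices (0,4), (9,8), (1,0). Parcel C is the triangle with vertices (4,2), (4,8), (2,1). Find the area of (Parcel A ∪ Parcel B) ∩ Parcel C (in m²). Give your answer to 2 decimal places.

The region (Parcel A ∪ Parcel B) ∩ Parcel C is the polygon with vertices (4,5.778), (4,2), (2,1), (3.273,5.455).
By the shoelace formula its area is 5.19.

5.19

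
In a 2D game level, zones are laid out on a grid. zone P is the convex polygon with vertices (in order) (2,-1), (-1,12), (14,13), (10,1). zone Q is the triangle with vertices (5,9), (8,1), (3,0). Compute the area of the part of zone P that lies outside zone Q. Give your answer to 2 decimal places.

121.50

|zone P| = 143, |zone P∩zone Q| = 21.5.
|zone P ∖ zone Q| = |zone P| − |zone P∩zone Q| = 143 − 21.5 = 121.50.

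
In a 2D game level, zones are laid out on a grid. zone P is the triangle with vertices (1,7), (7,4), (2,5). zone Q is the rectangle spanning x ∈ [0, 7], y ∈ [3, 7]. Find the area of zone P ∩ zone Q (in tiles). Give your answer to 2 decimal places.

4.50

The intersection is the polygon with vertices (7,4), (2,5), (1,7).
By the shoelace formula its area is 4.50.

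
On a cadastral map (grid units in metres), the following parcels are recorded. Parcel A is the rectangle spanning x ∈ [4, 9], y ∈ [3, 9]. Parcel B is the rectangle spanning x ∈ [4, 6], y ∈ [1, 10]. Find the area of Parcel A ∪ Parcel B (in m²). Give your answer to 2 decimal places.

By inclusion–exclusion:
Individual areas: |Parcel A| = 30, |Parcel B| = 18.
|Parcel A∩Parcel B|: x∈[4,6], y∈[3,9] → 2·6 = 12.
|Parcel A ∪ Parcel B| = 48 − 12 = 36.00.

36.00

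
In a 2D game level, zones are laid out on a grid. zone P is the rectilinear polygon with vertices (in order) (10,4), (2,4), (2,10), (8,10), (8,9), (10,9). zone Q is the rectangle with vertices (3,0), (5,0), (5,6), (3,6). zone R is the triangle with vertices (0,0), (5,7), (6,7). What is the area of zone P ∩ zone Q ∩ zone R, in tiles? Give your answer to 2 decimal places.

1.40

The intersection is the polygon with vertices (3,4.2), (4.286,6), (5,6), (5,5.833), (3.429,4), (3,4).
By the shoelace formula its area is 1.40.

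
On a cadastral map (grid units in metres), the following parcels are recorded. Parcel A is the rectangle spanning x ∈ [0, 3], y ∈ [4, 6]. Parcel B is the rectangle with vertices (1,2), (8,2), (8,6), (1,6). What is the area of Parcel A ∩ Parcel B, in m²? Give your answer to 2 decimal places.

|Parcel A∩Parcel B|: x∈[1,3], y∈[4,6] → 2·2 = 4.

4.00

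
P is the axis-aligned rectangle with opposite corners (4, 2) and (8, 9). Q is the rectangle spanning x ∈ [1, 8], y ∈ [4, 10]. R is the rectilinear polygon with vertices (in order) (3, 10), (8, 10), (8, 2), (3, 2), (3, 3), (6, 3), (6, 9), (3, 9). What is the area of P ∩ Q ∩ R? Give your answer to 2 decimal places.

10.00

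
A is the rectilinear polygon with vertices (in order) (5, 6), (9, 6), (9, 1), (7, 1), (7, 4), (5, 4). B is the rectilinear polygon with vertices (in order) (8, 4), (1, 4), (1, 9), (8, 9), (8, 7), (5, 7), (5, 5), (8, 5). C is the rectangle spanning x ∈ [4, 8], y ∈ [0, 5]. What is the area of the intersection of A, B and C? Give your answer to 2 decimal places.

The intersection is the polygon with vertices (5,5), (8,5), (8,4), (7,4), (5,4).
By the shoelace formula its area is 3.00.

3.00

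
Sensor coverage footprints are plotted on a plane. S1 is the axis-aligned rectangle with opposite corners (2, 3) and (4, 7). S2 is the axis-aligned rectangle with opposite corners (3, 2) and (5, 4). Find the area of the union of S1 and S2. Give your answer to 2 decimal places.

By inclusion–exclusion:
Individual areas: |S1| = 8, |S2| = 4.
|S1∩S2|: x∈[3,4], y∈[3,4] → 1·1 = 1.
|S1 ∪ S2| = 12 − 1 = 11.00.

11.00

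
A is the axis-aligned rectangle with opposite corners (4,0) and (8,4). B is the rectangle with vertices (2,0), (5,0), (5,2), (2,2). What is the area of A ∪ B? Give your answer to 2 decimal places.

By inclusion–exclusion:
Individual areas: |A| = 16, |B| = 6.
|A∩B|: x∈[4,5], y∈[0,2] → 1·2 = 2.
|A ∪ B| = 22 − 2 = 20.00.

20.00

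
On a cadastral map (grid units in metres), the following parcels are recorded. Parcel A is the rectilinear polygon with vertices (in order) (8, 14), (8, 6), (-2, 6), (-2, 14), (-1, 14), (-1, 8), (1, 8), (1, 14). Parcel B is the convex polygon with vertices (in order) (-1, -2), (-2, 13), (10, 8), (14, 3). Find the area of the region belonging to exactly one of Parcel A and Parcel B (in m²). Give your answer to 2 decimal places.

124.60

|Parcel A| = 68, |Parcel B| = 135, |Parcel A∩Parcel B| = 39.2.
|Parcel A △ Parcel B| = |Parcel A| + |Parcel B| − 2·|Parcel A∩Parcel B| = 68 + 135 − 78.4 = 124.60.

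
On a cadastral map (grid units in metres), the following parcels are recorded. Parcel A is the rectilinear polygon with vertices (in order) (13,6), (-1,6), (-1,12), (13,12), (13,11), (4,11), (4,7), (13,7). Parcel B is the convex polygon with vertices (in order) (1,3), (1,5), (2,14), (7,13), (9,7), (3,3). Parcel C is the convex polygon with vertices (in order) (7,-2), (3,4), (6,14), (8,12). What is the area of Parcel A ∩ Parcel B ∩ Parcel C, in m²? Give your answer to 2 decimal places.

6.12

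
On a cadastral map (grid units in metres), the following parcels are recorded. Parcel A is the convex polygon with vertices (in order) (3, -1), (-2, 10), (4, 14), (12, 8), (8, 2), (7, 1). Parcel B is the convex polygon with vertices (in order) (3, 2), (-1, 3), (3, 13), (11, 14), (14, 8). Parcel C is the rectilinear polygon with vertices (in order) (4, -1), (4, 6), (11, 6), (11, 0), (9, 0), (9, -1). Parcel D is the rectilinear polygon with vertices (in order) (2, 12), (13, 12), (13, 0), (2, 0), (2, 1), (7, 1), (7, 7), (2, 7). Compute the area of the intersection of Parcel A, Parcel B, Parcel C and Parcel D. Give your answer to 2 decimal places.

The intersection is the polygon with vertices (10.333,6), (7,4.182), (7,6).
By the shoelace formula its area is 3.03.

3.03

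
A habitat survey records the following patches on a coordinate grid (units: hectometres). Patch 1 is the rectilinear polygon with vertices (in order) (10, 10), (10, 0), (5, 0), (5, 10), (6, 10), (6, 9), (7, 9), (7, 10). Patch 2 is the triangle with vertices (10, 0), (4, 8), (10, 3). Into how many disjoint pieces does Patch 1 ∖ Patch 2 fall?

2

Patch 1 ∖ Patch 2 splits into 2 disjoint pieces (area 23.5833, area 16.6667).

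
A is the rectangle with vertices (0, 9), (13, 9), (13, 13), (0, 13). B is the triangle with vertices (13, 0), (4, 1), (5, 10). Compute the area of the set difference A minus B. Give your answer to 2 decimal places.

51.54

|A| = 52, |A∩B| = 0.4556.
|A ∖ B| = |A| − |A∩B| = 52 − 0.4556 = 51.54.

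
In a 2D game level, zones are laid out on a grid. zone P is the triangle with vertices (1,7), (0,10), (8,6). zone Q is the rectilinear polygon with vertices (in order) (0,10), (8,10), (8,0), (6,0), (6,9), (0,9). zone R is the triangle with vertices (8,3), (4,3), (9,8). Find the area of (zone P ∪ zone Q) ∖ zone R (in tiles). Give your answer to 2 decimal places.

|zone P ∪ zone Q| = 34.4524.
|(zone P ∪ zone Q) ∩ zone R| = 6.
|(zone P ∪ zone Q) ∖ zone R| = 34.4524 − 6 = 28.45.

28.45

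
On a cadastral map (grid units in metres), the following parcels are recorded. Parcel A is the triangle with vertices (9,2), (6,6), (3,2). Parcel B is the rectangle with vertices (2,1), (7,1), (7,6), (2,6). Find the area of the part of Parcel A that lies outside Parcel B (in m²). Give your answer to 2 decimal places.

|Parcel A| = 12, |Parcel A∩Parcel B| = 9.3333.
|Parcel A ∖ Parcel B| = |Parcel A| − |Parcel A∩Parcel B| = 12 − 9.3333 = 2.67.

2.67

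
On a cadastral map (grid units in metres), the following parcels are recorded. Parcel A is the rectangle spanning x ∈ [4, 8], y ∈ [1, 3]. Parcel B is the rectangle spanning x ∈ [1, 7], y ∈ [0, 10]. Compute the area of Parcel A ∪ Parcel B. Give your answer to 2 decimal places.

62.00

By inclusion–exclusion:
Individual areas: |Parcel A| = 8, |Parcel B| = 60.
|Parcel A∩Parcel B|: x∈[4,7], y∈[1,3] → 3·2 = 6.
|Parcel A ∪ Parcel B| = 68 − 6 = 62.00.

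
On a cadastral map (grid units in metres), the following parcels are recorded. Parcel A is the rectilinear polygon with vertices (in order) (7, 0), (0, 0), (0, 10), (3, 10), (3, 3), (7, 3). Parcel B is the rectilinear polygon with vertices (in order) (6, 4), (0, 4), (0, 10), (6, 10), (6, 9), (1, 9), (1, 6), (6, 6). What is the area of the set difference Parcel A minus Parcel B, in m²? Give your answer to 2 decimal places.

30.00

|Parcel A| = 42, |Parcel A∩Parcel B| = 12.
|Parcel A ∖ Parcel B| = |Parcel A| − |Parcel A∩Parcel B| = 42 − 12 = 30.00.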